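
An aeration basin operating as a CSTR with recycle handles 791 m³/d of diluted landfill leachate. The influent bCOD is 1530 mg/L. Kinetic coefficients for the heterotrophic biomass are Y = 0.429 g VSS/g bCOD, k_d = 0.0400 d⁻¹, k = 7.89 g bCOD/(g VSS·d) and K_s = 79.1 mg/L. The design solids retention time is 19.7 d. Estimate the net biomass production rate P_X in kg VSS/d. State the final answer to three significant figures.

For a completely mixed reactor with recycle the Lawrence–McCarty relation gives S = K_s·(1 + k_d·θ_c) / [θ_c·(Y·k − k_d) − 1] = 79.1 × (1 + 0.0400 × 19.7) / [19.7 × (0.429 × 7.89 − 0.0400) − 1] = 141.4 / 64.89 = 2.179 mg/L.
The observed yield is Y_obs = Y/(1 + k_d·θ_c) = 0.429 / (1 + 0.0400 × 19.7) = 0.429 / 1.788 = 0.2399 g VSS per g bCOD removed.
Mass of bCOD removed per day: Q(S₀ − S) = 791 × 1528 g/m³ = 1209 kg/d.
Biomass produced: P_X = Y_obs·Q·ΔS = 0.2399 × 1209 ≈ 290.0 kg VSS/d.

P_X ≈ 290 kg VSS/d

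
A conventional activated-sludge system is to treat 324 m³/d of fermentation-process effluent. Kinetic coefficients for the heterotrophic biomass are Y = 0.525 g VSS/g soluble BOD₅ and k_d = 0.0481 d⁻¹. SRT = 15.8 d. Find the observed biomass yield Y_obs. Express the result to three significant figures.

Y_obs ≈ 0.298 g VSS/g soluble BOD₅

Observed yield with endogenous decay: Y_obs = Y / (1 + k_d·θ_c) = 0.525 / (1 + 0.0481 × 15.8) = 0.525 / 1.760 = 0.2983 g VSS/g soluble BOD₅.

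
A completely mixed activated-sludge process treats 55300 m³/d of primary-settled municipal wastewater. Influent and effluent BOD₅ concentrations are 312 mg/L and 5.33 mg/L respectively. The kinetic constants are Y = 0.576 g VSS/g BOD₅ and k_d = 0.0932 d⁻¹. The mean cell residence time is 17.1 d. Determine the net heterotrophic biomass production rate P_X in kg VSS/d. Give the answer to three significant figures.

Correct the yield for decay: Y_obs = Y/(1 + k_d θ_c) = 0.576 / (1 + 0.0932 × 17.1) = 0.576 / 2.594 = 0.2221.
Mass of BOD₅ removed per day: Q(S₀ − S) = 55300 × 306.7 g/m³ = 16959 kg/d.
Net biomass production P_X = Y_obs × Q·(S₀ − S) = 0.2221 × 16959 = 3766 kg VSS/d.

P_X ≈ 3770 kg VSS/d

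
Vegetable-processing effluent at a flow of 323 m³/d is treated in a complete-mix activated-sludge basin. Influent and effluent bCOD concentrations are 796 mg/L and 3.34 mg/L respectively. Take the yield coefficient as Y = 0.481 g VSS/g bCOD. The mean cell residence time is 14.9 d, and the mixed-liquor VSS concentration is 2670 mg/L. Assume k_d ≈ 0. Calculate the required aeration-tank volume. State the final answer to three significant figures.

V ≈ 687 m³

With k_d = 0 the design equation reduces to V = Y Q (S₀−S) θ_c / X = 0.481 × 323 × (796 − 3.34) × 14.9 / 2670 = 687.2 m³.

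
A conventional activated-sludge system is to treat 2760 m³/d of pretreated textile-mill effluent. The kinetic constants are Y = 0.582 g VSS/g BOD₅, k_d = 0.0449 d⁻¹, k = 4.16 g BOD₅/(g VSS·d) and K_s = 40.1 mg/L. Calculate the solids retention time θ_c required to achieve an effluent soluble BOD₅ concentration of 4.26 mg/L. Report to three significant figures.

From 1/θ_c = Y·k·S/(K_s + S) − k_d: Y·k·S/(K_s+S) = 0.582 × 4.16 × 4.26 / (40.1 + 4.26) = 0.2325 d⁻¹.
1/θ_c = 0.2325 − 0.0449 = 0.1876 d⁻¹, so θ_c = 5.330 d.

θ_c ≈ 5.33 d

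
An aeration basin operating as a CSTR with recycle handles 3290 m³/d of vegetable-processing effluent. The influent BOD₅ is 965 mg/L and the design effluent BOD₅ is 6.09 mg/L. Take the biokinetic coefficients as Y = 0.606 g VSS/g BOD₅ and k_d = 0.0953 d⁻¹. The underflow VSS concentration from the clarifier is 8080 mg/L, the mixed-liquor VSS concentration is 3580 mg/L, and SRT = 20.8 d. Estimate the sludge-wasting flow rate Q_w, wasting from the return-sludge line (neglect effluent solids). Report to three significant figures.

Steady-state biomass mass balance: V·X·(1 + k_d·θ_c) = Y·Q·(S₀ − S)·θ_c, so V = 0.606 × 3290 × (965 − 6.09) × 20.8 / [3580 × (1 + 0.0953 × 20.8)] = 3.98×10^7 / 10676 = 3725 m³.
Wasting from the return line (neglecting effluent solids): Q_w = V·X / (θ_c·X_r) = 3725 × 3580 / (20.8 × 8080) = 79.34 m³/d.

Q_w ≈ 79.3 m³/d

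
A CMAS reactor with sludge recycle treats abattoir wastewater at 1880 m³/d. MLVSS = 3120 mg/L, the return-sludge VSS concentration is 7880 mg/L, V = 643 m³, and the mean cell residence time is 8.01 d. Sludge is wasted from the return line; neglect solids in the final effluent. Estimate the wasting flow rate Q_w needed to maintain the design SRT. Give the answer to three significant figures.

θ_c = V·X/(Q_w·X_r) when wasting from the recycle, so Q_w = V·X/(θ_c·X_r) = 643.0 × 3120 / (8.01 × 7880) = 31.78 m³/d.

Q_w ≈ 31.8 m³/d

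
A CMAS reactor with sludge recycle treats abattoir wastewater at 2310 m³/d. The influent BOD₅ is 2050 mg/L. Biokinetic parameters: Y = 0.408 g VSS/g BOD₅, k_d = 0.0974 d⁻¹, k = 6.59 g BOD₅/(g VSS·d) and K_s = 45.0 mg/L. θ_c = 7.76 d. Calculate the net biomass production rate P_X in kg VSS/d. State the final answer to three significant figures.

P_X ≈ 1100 kg VSS/d

For a completely mixed reactor with recycle the Lawrence–McCarty relation gives S = K_s·(1 + k_d·θ_c) / [θ_c·(Y·k − k_d) − 1] = 45.0 × (1 + 0.0974 × 7.76) / [7.76 × (0.408 × 6.59 − 0.0974) − 1] = 79.01 / 19.11 = 4.135 mg/L.
The observed yield is Y_obs = Y/(1 + k_d·θ_c) = 0.408 / (1 + 0.0974 × 7.76) = 0.408 / 1.756 = 0.2324 g VSS per g BOD₅ removed.
ΔS = 2050 − 4.13 = 2046 mg/L, so the substrate removal rate is 2310 × 2046/1000 = 4726 kg BOD₅/d.
So the net sludge growth is P_X = 0.2324 × 4726 = 1098 kg VSS/d.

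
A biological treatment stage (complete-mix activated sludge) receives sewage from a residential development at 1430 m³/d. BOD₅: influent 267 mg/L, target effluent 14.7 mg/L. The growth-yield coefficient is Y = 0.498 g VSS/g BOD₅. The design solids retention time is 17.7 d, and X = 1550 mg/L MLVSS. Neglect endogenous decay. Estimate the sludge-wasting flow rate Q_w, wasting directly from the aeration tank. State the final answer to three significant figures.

Q_w ≈ 116 m³/d

V·X = Y·Q·ΔS·θ_c gives V = 0.498 × 1430 × (267 − 14.7) × 17.7 / 1550 = 2052 m³.
Wasting from the aeration tank: Q_w = V / θ_c = 2052 / 17.7 = 115.9 m³/d.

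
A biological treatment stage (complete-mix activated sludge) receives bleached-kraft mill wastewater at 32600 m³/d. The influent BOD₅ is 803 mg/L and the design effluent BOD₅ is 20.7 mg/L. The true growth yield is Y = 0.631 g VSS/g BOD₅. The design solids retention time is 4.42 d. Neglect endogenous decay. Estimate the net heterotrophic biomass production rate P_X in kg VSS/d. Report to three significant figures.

P_X ≈ 16100 kg VSS/d

No decay correction is needed, so Y_obs = Y = 0.631.
Q·(S₀ − S) = 32600 × (803 − 20.7) × 10⁻³ = 25503 kg/d removed.
So the net sludge growth is P_X = 0.6310 × 25503 = 16092 kg VSS/d.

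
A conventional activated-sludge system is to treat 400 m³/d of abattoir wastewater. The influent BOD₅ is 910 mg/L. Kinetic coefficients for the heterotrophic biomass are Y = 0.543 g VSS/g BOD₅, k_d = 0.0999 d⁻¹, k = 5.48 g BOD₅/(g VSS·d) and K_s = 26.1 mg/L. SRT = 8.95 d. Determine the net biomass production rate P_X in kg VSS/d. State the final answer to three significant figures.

For a completely mixed reactor with recycle the Lawrence–McCarty relation gives S = K_s·(1 + k_d·θ_c) / [θ_c·(Y·k − k_d) − 1] = 26.1 × (1 + 0.0999 × 8.95) / [8.95 × (0.543 × 5.48 − 0.0999) − 1] = 49.44 / 24.74 = 1.998 mg/L.
Observed yield with endogenous decay: Y_obs = Y / (1 + k_d·θ_c) = 0.543 / (1 + 0.0999 × 8.95) = 0.543 / 1.894 = 0.2867 g VSS/g BOD₅.
Q·(S₀ − S) = 400 × (910 − 2.00) × 10⁻³ = 363.2 kg/d removed.
P_X = Y_obs · Q(S₀ − S) = 0.2867 × 363.2 = 104.1 kg VSS/d.

P_X ≈ 104 kg VSS/d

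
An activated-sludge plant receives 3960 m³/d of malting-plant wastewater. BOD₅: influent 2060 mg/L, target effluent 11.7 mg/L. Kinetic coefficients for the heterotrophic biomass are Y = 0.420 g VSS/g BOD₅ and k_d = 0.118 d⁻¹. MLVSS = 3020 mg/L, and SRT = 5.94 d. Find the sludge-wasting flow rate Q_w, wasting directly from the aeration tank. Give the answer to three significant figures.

Q_w ≈ 663 m³/d

From the SRT design equation V = Y Q (S₀−S) θ_c / [X (1 + k_d θ_c)] = 0.420 × 3960 × (2060 − 11.7) × 5.94 / [3020 × (1 + 0.118 × 5.94)] = 2.02×10^7 / 5137 = 3939 m³.
For wasting at MLVSS concentration, Q_w = V/θ_c = 3939/5.94 = 663.2 m³/d.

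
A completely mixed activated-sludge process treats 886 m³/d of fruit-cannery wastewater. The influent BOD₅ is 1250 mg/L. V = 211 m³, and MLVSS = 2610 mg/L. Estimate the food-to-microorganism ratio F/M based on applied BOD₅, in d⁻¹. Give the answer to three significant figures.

F/M ≈ 2.01 d⁻¹

F/M = Q·S₀ / (V·X) = 886 × 1250 / (211.0 × 2610) = 2.011 g BOD₅·(g VSS·d)⁻¹.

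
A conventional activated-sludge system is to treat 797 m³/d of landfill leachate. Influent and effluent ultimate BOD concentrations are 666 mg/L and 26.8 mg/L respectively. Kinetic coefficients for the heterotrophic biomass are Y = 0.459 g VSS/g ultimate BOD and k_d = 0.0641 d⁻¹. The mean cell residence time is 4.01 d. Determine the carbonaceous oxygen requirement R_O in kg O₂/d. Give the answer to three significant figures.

Y_obs = Y / (1 + k_d θ_c) = 0.459 / (1 + 0.0641 × 4.01) = 0.459 / 1.257 = 0.3651.
Substrate removed = Q·(S₀ − S) = 797 m³/d × (666 − 26.8) g/m³ = 5.09×10^5 g/d = 509.4 kg/d.
P_X = Y_obs·Q·(S₀ − S) = 0.3651 × 509.4 = 186.0 kg VSS/d.
R_O = Q·(S₀ − S) − 1.42·P_X = 509.4 − 1.42 × 186.0 = 245.3 kg O₂/d.

R_O ≈ 245 kg O₂/d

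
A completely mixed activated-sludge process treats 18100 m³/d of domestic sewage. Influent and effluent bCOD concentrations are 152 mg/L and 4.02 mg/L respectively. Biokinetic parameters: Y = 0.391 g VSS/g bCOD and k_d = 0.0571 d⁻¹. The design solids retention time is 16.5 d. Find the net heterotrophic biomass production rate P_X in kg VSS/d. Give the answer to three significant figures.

P_X ≈ 539 kg VSS/d

Correct the yield for decay: Y_obs = Y/(1 + k_d θ_c) = 0.391 / (1 + 0.0571 × 16.5) = 0.391 / 1.942 = 0.2013.
ΔS = 152 − 4.02 = 148.0 mg/L, so the substrate removal rate is 18100 × 148.0/1000 = 2678 kg bCOD/d.
Net biomass production P_X = Y_obs × Q·(S₀ − S) = 0.2013 × 2678 = 539.2 kg VSS/d.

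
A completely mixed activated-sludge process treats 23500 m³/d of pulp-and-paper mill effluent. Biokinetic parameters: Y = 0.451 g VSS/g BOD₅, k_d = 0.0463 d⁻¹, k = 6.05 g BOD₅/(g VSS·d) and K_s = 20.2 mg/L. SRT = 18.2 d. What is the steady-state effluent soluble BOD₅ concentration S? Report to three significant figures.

S ≈ 0.778 mg/L

For a completely mixed reactor with recycle the Lawrence–McCarty relation gives S = K_s·(1 + k_d·θ_c) / [θ_c·(Y·k − k_d) − 1] = 20.2 × (1 + 0.0463 × 18.2) / [18.2 × (0.451 × 6.05 − 0.0463) − 1] = 37.22 / 47.82 = 0.7784 mg/L.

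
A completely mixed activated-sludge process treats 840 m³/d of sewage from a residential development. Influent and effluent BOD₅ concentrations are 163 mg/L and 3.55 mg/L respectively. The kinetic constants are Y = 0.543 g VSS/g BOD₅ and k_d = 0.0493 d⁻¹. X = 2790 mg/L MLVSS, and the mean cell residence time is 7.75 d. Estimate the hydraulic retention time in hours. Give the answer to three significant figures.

τ ≈ 4.18 h

Rearranging the biomass balance for a CMAS with decay, V = Y·Q·ΔS·θ_c / [X·(1+k_d θ_c)] = 0.543 × 840 × (163 − 3.55) × 7.75 / [2790 × (1 + 0.0493 × 7.75)] = 5.64×10^5 / 3856 = 146.2 m³.
Hydraulic retention time τ = V/Q = 146.2 / 840 = 0.1740 d = 4.176 h.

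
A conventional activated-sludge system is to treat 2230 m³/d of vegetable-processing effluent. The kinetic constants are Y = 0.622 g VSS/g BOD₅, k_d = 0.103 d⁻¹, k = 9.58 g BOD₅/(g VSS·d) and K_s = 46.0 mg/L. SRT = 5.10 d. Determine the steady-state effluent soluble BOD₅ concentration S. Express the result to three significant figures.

For a completely mixed reactor with recycle the Lawrence–McCarty relation gives S = K_s·(1 + k_d·θ_c) / [θ_c·(Y·k − k_d) − 1] = 46.0 × (1 + 0.103 × 5.10) / [5.10 × (0.622 × 9.58 − 0.103) − 1] = 70.16 / 28.86 = 2.431 mg/L.

S ≈ 2.43 mg/L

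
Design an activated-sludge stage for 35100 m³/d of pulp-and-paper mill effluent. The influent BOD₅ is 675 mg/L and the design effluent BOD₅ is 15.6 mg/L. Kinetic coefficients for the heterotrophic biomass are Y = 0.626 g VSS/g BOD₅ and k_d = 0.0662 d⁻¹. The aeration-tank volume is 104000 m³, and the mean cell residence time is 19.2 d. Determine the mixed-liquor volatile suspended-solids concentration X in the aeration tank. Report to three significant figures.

X = Y·Q·ΔS·θ_c / [V·(1 + k_d θ_c)] = 0.626 × 35100 × (675 − 15.6) × 19.2 / [104000 × (1 + 0.0662 × 19.2)] = 1178 mg/L.

X ≈ 1180 mg/L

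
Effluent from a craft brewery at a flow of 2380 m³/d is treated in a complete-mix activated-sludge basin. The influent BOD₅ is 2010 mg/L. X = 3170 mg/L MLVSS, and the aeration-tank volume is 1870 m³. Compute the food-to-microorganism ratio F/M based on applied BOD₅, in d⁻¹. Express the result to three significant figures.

F/M = applied load / biomass = Q·S₀/(V·X) = 2380 × 2010 / (1870 × 3170) = 0.8070 d⁻¹.

F/M ≈ 0.807 d⁻¹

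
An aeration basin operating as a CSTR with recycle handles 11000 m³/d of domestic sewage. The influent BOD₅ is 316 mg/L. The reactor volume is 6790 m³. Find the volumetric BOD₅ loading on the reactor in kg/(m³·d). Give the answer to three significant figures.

Applied BOD₅ load per unit volume = Q·S₀/V = (11000 × 316/1000)/6790 = 0.5119 kg BOD₅·m⁻³·d⁻¹.

L_v ≈ 0.512 kg BOD₅/(m³·d)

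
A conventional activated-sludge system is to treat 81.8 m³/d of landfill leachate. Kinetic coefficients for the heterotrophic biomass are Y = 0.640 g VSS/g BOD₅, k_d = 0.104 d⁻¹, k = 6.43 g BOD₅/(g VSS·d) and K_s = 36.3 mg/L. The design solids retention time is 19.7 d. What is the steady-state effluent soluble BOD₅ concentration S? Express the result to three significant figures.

S ≈ 1.42 mg/L

Effluent substrate depends only on kinetics and SRT: S = K_s(1 + k_d θ_c) / [θ_c(Yk − k_d) − 1] = 36.3 × (1 + 0.104 × 19.7) / [19.7 × (0.640 × 6.43 − 0.104) − 1] = 110.7 / 78.02 = 1.418 mg/L.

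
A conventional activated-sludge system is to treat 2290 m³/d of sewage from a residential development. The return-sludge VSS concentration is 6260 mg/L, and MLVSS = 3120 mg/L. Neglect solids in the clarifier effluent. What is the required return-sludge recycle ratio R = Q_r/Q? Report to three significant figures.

Solids balance on the clarifier gives (1+R)X = R·X_r, so R = X/(X_r − X) = 3120 / (6260 − 3120) = 0.9936.

R ≈ 0.994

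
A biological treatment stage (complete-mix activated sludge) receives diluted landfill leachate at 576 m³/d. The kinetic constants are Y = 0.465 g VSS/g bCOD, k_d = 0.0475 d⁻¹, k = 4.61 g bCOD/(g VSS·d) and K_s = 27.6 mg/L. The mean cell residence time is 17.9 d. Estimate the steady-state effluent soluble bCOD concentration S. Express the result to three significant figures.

Effluent substrate depends only on kinetics and SRT: S = K_s(1 + k_d θ_c) / [θ_c(Yk − k_d) − 1] = 27.6 × (1 + 0.0475 × 17.9) / [17.9 × (0.465 × 4.61 − 0.0475) − 1] = 51.07 / 36.52 = 1.398 mg/L.

S ≈ 1.40 mg/L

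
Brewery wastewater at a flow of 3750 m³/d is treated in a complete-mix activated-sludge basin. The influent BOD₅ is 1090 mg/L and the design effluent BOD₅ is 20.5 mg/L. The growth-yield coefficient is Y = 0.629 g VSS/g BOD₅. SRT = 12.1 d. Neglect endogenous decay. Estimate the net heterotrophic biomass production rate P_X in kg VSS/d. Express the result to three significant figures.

With endogenous decay neglected, the observed yield equals the true yield: Y_obs = Y = 0.629 g VSS/g BOD₅.
Q·(S₀ − S) = 3750 × (1090 − 20.5) × 10⁻³ = 4011 kg/d removed.
Net biomass production P_X = Y_obs × Q·(S₀ − S) = 0.6290 × 4011 = 2523 kg VSS/d.

P_X ≈ 2520 kg VSS/d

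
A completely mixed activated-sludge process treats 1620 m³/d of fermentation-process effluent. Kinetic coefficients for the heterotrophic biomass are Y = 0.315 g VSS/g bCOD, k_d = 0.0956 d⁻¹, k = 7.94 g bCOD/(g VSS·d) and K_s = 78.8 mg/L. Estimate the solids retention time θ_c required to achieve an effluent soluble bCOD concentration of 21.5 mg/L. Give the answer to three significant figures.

θ_c ≈ 2.27 d

From 1/θ_c = Y·k·S/(K_s + S) − k_d: Y·k·S/(K_s+S) = 0.315 × 7.94 × 21.5 / (78.8 + 21.5) = 0.5361 d⁻¹.
1/θ_c = 0.5361 − 0.0956 = 0.4405 d⁻¹, so θ_c = 2.270 d.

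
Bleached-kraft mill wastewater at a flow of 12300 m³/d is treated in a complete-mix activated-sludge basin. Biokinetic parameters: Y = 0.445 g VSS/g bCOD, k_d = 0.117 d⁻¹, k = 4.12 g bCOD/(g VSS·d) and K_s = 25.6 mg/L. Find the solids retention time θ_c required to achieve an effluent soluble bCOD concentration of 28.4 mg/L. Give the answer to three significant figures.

At the target effluent, Y k S/(K_s+S) = 0.445×4.12×28.4/54.00 = 0.9642 d⁻¹.
θ_c = 1/(μ − k_d) = 1/(0.9642 − 0.117) = 1/0.8472 = 1.180 d.

θ_c ≈ 1.18 d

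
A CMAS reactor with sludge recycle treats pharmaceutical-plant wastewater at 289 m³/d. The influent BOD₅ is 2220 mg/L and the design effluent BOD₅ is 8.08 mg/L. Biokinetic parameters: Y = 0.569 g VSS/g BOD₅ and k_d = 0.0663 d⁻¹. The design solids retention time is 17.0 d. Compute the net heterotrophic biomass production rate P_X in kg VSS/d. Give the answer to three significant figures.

The observed yield is Y_obs = Y/(1 + k_d·θ_c) = 0.569 / (1 + 0.0663 × 17.0) = 0.569 / 2.127 = 0.2675 g VSS per g BOD₅ removed.
ΔS = 2220 − 8.08 = 2212 mg/L, so the substrate removal rate is 289 × 2212/1000 = 639.2 kg BOD₅/d.
So the net sludge growth is P_X = 0.2675 × 639.2 = 171.0 kg VSS/d.

P_X ≈ 171 kg VSS/d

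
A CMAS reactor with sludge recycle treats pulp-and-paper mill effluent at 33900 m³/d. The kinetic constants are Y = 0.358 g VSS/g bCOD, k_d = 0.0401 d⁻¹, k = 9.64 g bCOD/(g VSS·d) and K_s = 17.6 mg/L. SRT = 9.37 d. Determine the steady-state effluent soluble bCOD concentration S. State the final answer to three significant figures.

From the Monod/SRT balance for a CMAS, S = K_s·(1+k_d θ_c)/[θ_c·(Y k − k_d) − 1] = 17.6 × (1 + 0.0401 × 9.37) / [9.37 × (0.358 × 9.64 − 0.0401) − 1] = 24.21 / 30.96 = 0.7820 mg/L.

S ≈ 0.782 mg/L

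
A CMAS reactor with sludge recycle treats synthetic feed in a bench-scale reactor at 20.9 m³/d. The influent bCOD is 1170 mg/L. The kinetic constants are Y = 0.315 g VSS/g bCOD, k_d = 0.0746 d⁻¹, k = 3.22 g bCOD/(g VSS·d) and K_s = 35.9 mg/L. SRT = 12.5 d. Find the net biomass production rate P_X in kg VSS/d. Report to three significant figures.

For a completely mixed reactor with recycle the Lawrence–McCarty relation gives S = K_s·(1 + k_d·θ_c) / [θ_c·(Y·k − k_d) − 1] = 35.9 × (1 + 0.0746 × 12.5) / [12.5 × (0.315 × 3.22 − 0.0746) − 1] = 69.38 / 10.75 = 6.456 mg/L.
Correct the yield for decay: Y_obs = Y/(1 + k_d θ_c) = 0.315 / (1 + 0.0746 × 12.5) = 0.315 / 1.933 = 0.1630.
Mass of bCOD removed per day: Q(S₀ − S) = 20.9 × 1164 g/m³ = 24.32 kg/d.
Net biomass production P_X = Y_obs × Q·(S₀ − S) = 0.1630 × 24.32 = 3.964 kg VSS/d.

P_X ≈ 3.96 kg VSS/d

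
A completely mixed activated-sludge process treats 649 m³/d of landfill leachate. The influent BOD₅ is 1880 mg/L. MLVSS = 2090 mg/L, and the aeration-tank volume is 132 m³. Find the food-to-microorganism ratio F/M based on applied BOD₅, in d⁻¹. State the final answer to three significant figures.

F/M = applied load / biomass = Q·S₀/(V·X) = 649 × 1880 / (132.0 × 2090) = 4.423 d⁻¹.

F/M ≈ 4.42 d⁻¹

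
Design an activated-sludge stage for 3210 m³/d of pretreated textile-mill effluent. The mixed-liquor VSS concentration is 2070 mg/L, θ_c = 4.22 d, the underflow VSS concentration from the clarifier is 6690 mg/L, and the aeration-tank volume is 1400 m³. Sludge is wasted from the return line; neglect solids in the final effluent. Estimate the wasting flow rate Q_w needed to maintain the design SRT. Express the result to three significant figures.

Q_w ≈ 103 m³/d

Wasting from the return line (neglecting effluent solids): Q_w = V·X / (θ_c·X_r) = 1400 × 2070 / (4.22 × 6690) = 102.7 m³/d.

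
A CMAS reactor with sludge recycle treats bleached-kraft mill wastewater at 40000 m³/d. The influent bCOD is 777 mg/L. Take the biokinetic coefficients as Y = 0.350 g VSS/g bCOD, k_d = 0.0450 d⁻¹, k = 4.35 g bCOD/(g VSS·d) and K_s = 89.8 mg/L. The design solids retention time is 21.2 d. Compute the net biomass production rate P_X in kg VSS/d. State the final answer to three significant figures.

Effluent substrate depends only on kinetics and SRT: S = K_s(1 + k_d θ_c) / [θ_c(Yk − k_d) − 1] = 89.8 × (1 + 0.0450 × 21.2) / [21.2 × (0.350 × 4.35 − 0.0450) − 1] = 175.5 / 30.32 = 5.787 mg/L.
Correct the yield for decay: Y_obs = Y/(1 + k_d θ_c) = 0.350 / (1 + 0.0450 × 21.2) = 0.350 / 1.954 = 0.1791.
Substrate removed = Q·(S₀ − S) = 40000 m³/d × (777 − 5.79) g/m³ = 3.08×10^7 g/d = 30848 kg/d.
P_X = Y_obs · Q(S₀ − S) = 0.1791 × 30848 = 5526 kg VSS/d.

P_X ≈ 5530 kg VSS/d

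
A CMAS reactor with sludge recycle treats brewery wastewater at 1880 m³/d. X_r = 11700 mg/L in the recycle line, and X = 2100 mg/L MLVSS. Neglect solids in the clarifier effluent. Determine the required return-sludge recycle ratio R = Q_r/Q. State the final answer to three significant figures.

Mass balance around the secondary clarifier (neglecting effluent solids): R = X / (X_r − X) = 2100 / (11700 − 2100) = 0.2188.

R ≈ 0.219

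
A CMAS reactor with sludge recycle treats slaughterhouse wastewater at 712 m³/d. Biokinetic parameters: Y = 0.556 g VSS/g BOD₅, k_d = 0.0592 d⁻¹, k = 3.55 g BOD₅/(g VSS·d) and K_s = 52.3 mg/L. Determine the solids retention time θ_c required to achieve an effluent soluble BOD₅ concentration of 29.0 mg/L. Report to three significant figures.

θ_c ≈ 1.55 d

At the target effluent, Y k S/(K_s+S) = 0.556×3.55×29.0/81.30 = 0.7041 d⁻¹.
θ_c = 1/(μ − k_d) = 1/(0.7041 − 0.0592) = 1/0.6449 = 1.551 d.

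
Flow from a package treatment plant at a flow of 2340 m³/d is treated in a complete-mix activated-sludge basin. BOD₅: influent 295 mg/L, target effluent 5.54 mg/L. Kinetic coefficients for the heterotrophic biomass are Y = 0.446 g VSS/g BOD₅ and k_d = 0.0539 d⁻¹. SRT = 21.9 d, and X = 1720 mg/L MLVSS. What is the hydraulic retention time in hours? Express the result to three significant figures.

Steady-state biomass mass balance: V·X·(1 + k_d·θ_c) = Y·Q·(S₀ − S)·θ_c, so V = 0.446 × 2340 × (295 − 5.54) × 21.9 / [1720 × (1 + 0.0539 × 21.9)] = 6.62×10^6 / 3750 = 1764 m³.
HRT = V/Q = 1764 m³ / 2340 m³·d⁻¹ = 0.7539 d × 24 = 18.09 h.

τ ≈ 18.1 h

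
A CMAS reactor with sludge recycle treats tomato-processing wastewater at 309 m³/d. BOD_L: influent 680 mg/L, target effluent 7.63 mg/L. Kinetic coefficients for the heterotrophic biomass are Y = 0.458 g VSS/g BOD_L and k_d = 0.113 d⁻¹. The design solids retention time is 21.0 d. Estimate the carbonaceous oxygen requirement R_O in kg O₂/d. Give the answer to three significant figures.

Correct the yield for decay: Y_obs = Y/(1 + k_d θ_c) = 0.458 / (1 + 0.113 × 21.0) = 0.458 / 3.373 = 0.1358.
Substrate removed = Q·(S₀ − S) = 309 m³/d × (680 − 7.63) g/m³ = 2.08×10^5 g/d = 207.8 kg/d.
Net sludge production P_X = 0.1358 × 207.8 = 28.21 kg VSS/d.
Carbonaceous O₂ demand = substrate oxidised − cell-mass equivalent = 207.8 − 1.42 × 28.21 = 167.7 kg O₂/d.

R_O ≈ 168 kg O₂/d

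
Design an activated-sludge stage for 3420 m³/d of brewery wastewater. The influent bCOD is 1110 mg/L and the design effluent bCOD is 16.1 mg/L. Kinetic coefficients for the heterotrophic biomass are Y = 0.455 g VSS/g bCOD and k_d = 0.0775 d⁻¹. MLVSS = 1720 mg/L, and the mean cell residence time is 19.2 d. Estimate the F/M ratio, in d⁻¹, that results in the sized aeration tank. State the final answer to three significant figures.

F/M ≈ 0.289 d⁻¹

Rearranging the biomass balance for a CMAS with decay, V = Y·Q·ΔS·θ_c / [X·(1+k_d θ_c)] = 0.455 × 3420 × (1110 − 16.1) × 19.2 / [1720 × (1 + 0.0775 × 19.2)] = 3.27×10^7 / 4279 = 7637 m³.
F/M = applied load / biomass = Q·S₀/(V·X) = 3420 × 1110 / (7637 × 1720) = 0.2890 d⁻¹.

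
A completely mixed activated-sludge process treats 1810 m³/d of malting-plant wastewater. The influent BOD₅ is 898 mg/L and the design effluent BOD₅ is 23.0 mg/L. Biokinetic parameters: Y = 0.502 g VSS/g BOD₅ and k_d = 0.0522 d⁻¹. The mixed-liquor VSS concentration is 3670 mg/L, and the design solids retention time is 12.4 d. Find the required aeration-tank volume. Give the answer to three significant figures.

V ≈ 1630 m³

From the SRT design equation V = Y Q (S₀−S) θ_c / [X (1 + k_d θ_c)] = 0.502 × 1810 × (898 − 23.0) × 12.4 / [3670 × (1 + 0.0522 × 12.4)] = 9.86×10^6 / 6046 = 1631 m³.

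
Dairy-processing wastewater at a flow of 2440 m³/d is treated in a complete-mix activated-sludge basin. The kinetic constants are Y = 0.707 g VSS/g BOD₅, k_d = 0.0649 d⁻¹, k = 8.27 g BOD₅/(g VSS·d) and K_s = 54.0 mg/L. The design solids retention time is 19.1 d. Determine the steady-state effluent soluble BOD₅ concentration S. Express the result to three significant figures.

For a completely mixed reactor with recycle the Lawrence–McCarty relation gives S = K_s·(1 + k_d·θ_c) / [θ_c·(Y·k − k_d) − 1] = 54.0 × (1 + 0.0649 × 19.1) / [19.1 × (0.707 × 8.27 − 0.0649) − 1] = 120.9 / 109.4 = 1.105 mg/L.

S ≈ 1.11 mg/L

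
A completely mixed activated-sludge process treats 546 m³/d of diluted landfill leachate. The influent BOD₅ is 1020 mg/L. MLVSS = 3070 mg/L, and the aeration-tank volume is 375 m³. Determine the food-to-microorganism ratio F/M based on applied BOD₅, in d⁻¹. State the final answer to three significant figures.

F/M ≈ 0.484 d⁻¹

Food-to-microorganism ratio F/M = Q S₀ / (V X) = 546 × 1020 / (375.0 × 3070) = 0.4838 d⁻¹.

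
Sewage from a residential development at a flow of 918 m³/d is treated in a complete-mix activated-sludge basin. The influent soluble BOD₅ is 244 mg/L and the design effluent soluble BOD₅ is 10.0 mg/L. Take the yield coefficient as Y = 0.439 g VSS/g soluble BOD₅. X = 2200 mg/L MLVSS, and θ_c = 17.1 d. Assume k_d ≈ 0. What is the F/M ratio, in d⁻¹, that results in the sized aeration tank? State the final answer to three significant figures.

F/M ≈ 0.139 d⁻¹

V·X = Y·Q·ΔS·θ_c gives V = 0.439 × 918 × (244 − 10.0) × 17.1 / 2200 = 733.0 m³.
F/M = applied load / biomass = Q·S₀/(V·X) = 918 × 244 / (733.0 × 2200) = 0.1389 d⁻¹.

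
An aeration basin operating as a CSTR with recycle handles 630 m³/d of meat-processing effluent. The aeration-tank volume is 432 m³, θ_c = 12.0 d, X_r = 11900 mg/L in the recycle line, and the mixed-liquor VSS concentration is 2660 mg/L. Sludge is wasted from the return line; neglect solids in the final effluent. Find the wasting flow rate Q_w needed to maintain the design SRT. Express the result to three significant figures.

Q_w = (V·X)/(θ_c X_r) = 432.0 × 2660 / (12.0 × 11900) = 8.047 m³/d.

Q_w ≈ 8.05 m³/d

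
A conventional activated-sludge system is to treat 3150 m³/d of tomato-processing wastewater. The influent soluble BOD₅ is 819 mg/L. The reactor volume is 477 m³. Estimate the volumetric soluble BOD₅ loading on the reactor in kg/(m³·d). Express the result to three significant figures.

Volumetric loading L_v = Q·S₀ / V = 3150 × 819 g/m³ / 477.0 m³ = 5408 g/(m³·d) = 5.408 kg soluble BOD₅/(m³·d).

L_v ≈ 5.41 kg soluble BOD₅/(m³·d)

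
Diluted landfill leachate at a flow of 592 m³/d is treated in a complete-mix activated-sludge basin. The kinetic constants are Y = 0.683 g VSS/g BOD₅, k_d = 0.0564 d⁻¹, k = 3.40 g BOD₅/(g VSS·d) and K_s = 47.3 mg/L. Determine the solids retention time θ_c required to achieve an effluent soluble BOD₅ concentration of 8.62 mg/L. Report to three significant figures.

Specific growth rate at S = 8.62 mg/L: μ = YkS/(K_s+S) = 0.683·3.40·8.62/(47.3+8.62) = 0.3580 d⁻¹.
1/θ_c = 0.3580 − 0.0564 = 0.3016 d⁻¹, so θ_c = 3.316 d.

θ_c ≈ 3.32 d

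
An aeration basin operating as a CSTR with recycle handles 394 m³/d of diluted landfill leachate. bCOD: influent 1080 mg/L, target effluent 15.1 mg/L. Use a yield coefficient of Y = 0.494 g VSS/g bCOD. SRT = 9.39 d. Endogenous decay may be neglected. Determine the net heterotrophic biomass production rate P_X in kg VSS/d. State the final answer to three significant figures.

With endogenous decay neglected, the observed yield equals the true yield: Y_obs = Y = 0.494 g VSS/g bCOD.
Mass of bCOD removed per day: Q(S₀ − S) = 394 × 1065 g/m³ = 419.6 kg/d.
So the net sludge growth is P_X = 0.4940 × 419.6 = 207.3 kg VSS/d.

P_X ≈ 207 kg VSS/d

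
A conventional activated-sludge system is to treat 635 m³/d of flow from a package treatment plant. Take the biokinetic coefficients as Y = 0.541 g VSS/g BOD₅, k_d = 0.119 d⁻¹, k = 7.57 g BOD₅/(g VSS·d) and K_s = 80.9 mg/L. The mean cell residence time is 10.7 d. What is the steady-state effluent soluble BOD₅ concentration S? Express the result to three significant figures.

From the Monod/SRT balance for a CMAS, S = K_s·(1+k_d θ_c)/[θ_c·(Y k − k_d) − 1] = 80.9 × (1 + 0.119 × 10.7) / [10.7 × (0.541 × 7.57 − 0.119) − 1] = 183.9 / 41.55 = 4.427 mg/L.

S ≈ 4.43 mg/L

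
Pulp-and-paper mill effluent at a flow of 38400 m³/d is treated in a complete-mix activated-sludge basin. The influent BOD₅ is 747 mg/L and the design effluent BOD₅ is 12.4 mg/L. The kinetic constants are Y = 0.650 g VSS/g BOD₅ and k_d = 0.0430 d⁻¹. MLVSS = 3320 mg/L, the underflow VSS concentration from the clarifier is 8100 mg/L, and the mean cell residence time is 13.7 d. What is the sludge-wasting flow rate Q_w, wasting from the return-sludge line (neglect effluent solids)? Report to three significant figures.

Q_w ≈ 1420 m³/d

From the SRT design equation V = Y Q (S₀−S) θ_c / [X (1 + k_d θ_c)] = 0.650 × 38400 × (747 − 12.4) × 13.7 / [3320 × (1 + 0.0430 × 13.7)] = 2.51×10^8 / 5276 = 47613 m³.
θ_c = V·X/(Q_w·X_r) when wasting from the recycle, so Q_w = V·X/(θ_c·X_r) = 47613 × 3320 / (13.7 × 8100) = 1424 m³/d.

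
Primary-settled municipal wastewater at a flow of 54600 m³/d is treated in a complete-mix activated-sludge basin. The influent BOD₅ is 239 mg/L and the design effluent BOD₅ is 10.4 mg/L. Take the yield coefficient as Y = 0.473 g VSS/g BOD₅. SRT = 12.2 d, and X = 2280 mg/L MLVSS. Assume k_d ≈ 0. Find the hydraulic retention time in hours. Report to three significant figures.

τ ≈ 13.9 h

V·X = Y·Q·ΔS·θ_c gives V = 0.473 × 54600 × (239 − 10.4) × 12.2 / 2280 = 31590 m³.
HRT = V/Q = 31590 m³ / 54600 m³·d⁻¹ = 0.5786 d × 24 = 13.89 h.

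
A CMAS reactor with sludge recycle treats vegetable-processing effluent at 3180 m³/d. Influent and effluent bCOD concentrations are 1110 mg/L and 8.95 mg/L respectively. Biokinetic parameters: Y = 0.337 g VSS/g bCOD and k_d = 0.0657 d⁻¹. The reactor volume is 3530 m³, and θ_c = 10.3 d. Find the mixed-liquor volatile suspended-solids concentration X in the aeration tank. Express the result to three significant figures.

X ≈ 2050 mg/L

X = Y·Q·ΔS·θ_c / [V·(1 + k_d θ_c)] = 0.337 × 3180 × (1110 − 8.95) × 10.3 / [3530 × (1 + 0.0657 × 10.3)] = 2053 mg/L.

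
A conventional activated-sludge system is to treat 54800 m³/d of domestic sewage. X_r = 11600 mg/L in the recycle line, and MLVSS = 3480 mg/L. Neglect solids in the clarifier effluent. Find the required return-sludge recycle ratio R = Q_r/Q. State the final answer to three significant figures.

R = Q_r/Q = X/(X_r − X) = 3480 / (11600 − 3480) = 0.4286.

R ≈ 0.429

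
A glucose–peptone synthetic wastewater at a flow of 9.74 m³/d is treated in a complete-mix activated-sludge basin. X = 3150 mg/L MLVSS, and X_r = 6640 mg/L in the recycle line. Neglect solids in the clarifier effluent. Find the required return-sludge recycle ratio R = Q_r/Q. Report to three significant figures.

R ≈ 0.903

R = Q_r/Q = X/(X_r − X) = 3150 / (6640 − 3150) = 0.9026.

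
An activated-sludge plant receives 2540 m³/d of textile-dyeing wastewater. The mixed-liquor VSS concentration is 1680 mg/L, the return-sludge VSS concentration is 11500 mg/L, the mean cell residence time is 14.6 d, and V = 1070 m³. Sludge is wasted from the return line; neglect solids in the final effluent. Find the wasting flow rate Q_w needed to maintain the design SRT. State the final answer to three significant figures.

Q_w = (V·X)/(θ_c X_r) = 1070 × 1680 / (14.6 × 11500) = 10.71 m³/d.

Q_w ≈ 10.7 m³/d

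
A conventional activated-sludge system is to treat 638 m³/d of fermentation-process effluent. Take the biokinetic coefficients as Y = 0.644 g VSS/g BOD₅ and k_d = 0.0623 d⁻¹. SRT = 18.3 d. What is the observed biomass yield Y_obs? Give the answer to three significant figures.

Y_obs = Y / (1 + k_d θ_c) = 0.644 / (1 + 0.0623 × 18.3) = 0.644 / 2.140 = 0.3009.

Y_obs ≈ 0.301 g VSS/g BOD₅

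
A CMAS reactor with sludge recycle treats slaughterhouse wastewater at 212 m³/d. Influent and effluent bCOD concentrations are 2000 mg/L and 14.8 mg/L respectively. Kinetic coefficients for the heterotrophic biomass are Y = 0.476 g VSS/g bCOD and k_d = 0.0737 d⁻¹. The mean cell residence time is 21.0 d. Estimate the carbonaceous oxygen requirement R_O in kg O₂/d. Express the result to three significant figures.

Observed yield with endogenous decay: Y_obs = Y / (1 + k_d·θ_c) = 0.476 / (1 + 0.0737 × 21.0) = 0.476 / 2.548 = 0.1868 g VSS/g bCOD.
ΔS = 2000 − 14.8 = 1985 mg/L, so the substrate removal rate is 212 × 1985/1000 = 420.9 kg bCOD/d.
Biomass synthesised: P_X = Y_obs × 420.9 = 78.63 kg VSS/d.
R_O = Q·ΔS − 1.42 P_X = 420.9 − 111.7 = 309.2 kg O₂/d.

R_O ≈ 309 kg O₂/d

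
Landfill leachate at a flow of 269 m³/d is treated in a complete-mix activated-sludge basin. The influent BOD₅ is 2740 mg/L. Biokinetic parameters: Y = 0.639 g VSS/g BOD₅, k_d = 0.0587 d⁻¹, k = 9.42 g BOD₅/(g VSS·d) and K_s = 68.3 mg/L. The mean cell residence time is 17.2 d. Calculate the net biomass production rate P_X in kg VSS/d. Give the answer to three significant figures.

From the Monod/SRT balance for a CMAS, S = K_s·(1+k_d θ_c)/[θ_c·(Y k − k_d) − 1] = 68.3 × (1 + 0.0587 × 17.2) / [17.2 × (0.639 × 9.42 − 0.0587) − 1] = 137.3 / 101.5 = 1.352 mg/L.
Observed yield with endogenous decay: Y_obs = Y / (1 + k_d·θ_c) = 0.639 / (1 + 0.0587 × 17.2) = 0.639 / 2.010 = 0.3180 g VSS/g BOD₅.
ΔS = 2740 − 1.35 = 2739 mg/L, so the substrate removal rate is 269 × 2739/1000 = 736.7 kg BOD₅/d.
P_X = Y_obs · Q(S₀ − S) = 0.3180 × 736.7 = 234.2 kg VSS/d.

P_X ≈ 234 kg VSS/d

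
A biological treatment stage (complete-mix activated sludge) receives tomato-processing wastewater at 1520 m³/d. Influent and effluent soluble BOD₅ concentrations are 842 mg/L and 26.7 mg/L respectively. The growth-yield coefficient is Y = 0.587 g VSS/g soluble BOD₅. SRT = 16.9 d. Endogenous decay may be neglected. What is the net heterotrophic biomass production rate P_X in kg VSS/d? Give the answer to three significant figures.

P_X ≈ 727 kg VSS/d

Since k_d ≈ 0, Y_obs = Y = 0.587 g VSS/g soluble BOD₅.
Q·(S₀ − S) = 1520 × (842 − 26.7) × 10⁻³ = 1239 kg/d removed.
P_X = Y_obs · Q(S₀ − S) = 0.5870 × 1239 = 727.4 kg VSS/d.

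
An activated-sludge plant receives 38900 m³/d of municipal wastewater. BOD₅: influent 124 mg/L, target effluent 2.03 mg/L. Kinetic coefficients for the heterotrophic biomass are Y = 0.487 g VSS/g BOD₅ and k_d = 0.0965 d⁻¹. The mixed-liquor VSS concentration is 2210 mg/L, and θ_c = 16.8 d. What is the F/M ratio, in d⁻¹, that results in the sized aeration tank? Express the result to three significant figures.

From the SRT design equation V = Y Q (S₀−S) θ_c / [X (1 + k_d θ_c)] = 0.487 × 38900 × (124 − 2.03) × 16.8 / [2210 × (1 + 0.0965 × 16.8)] = 3.88×10^7 / 5793 = 6701 m³.
F/M = applied load / biomass = Q·S₀/(V·X) = 38900 × 124 / (6701 × 2210) = 0.3257 d⁻¹.

F/M ≈ 0.326 d⁻¹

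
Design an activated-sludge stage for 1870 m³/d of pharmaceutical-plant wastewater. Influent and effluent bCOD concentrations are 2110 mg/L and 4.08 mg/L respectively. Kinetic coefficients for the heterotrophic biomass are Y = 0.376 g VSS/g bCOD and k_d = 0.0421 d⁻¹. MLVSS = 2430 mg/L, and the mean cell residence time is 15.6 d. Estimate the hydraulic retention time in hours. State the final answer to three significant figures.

τ ≈ 73.6 h

From the SRT design equation V = Y Q (S₀−S) θ_c / [X (1 + k_d θ_c)] = 0.376 × 1870 × (2110 − 4.08) × 15.6 / [2430 × (1 + 0.0421 × 15.6)] = 2.31×10^7 / 4026 = 5738 m³.
τ = V/Q = 5738/1870 = 3.068 d, or 73.64 h.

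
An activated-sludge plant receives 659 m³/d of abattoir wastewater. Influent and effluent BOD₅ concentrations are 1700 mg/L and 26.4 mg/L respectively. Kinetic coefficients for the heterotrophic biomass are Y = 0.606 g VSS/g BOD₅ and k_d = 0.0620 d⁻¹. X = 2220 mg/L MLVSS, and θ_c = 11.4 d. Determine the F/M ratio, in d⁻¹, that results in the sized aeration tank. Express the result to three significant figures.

F/M ≈ 0.251 d⁻¹

Rearranging the biomass balance for a CMAS with decay, V = Y·Q·ΔS·θ_c / [X·(1+k_d θ_c)] = 0.606 × 659 × (1700 − 26.4) × 11.4 / [2220 × (1 + 0.0620 × 11.4)] = 7.62×10^6 / 3789 = 2011 m³.
Food-to-microorganism ratio F/M = Q S₀ / (V X) = 659 × 1700 / (2011 × 2220) = 0.2510 d⁻¹.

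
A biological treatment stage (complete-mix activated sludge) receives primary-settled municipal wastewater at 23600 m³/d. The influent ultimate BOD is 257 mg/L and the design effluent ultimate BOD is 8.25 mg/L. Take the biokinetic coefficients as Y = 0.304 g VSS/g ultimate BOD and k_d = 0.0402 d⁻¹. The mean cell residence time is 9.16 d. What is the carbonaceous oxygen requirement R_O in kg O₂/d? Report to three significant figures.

R_O ≈ 4020 kg O₂/d

Correct the yield for decay: Y_obs = Y/(1 + k_d θ_c) = 0.304 / (1 + 0.0402 × 9.16) = 0.304 / 1.368 = 0.2222.
Mass of ultimate BOD removed per day: Q(S₀ − S) = 23600 × 248.8 g/m³ = 5870 kg/d.
Biomass synthesised: P_X = Y_obs × 5870 = 1304 kg VSS/d.
R_O = Q·(S₀ − S) − 1.42·P_X = 5870 − 1.42 × 1304 = 4018 kg O₂/d.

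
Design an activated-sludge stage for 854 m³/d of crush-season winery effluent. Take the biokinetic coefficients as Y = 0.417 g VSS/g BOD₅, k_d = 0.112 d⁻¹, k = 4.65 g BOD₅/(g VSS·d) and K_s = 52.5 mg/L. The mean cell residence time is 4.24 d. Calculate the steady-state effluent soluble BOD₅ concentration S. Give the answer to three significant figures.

Effluent substrate depends only on kinetics and SRT: S = K_s(1 + k_d θ_c) / [θ_c(Yk − k_d) − 1] = 52.5 × (1 + 0.112 × 4.24) / [4.24 × (0.417 × 4.65 − 0.112) − 1] = 77.43 / 6.747 = 11.48 mg/L.

S ≈ 11.5 mg/L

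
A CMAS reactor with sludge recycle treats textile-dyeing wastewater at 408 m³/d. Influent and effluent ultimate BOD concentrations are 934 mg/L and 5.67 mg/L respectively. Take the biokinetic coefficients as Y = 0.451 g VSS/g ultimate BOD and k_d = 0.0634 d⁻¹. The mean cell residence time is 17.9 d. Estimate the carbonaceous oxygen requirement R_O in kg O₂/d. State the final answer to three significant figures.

Observed yield with endogenous decay: Y_obs = Y / (1 + k_d·θ_c) = 0.451 / (1 + 0.0634 × 17.9) = 0.451 / 2.135 = 0.2113 g VSS/g ultimate BOD.
Mass of ultimate BOD removed per day: Q(S₀ − S) = 408 × 928.3 g/m³ = 378.8 kg/d.
P_X = Y_obs·Q·(S₀ − S) = 0.2113 × 378.8 = 80.01 kg VSS/d.
Carbonaceous O₂ demand = substrate oxidised − cell-mass equivalent = 378.8 − 1.42 × 80.01 = 265.1 kg O₂/d.

R_O ≈ 265 kg O₂/d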